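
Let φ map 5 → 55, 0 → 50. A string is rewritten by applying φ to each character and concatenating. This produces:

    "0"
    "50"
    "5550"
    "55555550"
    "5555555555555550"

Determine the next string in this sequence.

Applying the rule to each of the 16 symbols of 5555555555555550 gives the pieces 55 55 55 55 55 55 55 55 55 55 55 55 55 55 55 50, which concatenate to the answer.

55555555555555555555555555555550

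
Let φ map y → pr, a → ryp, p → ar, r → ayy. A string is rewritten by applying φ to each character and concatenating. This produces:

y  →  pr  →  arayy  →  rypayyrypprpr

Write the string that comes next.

Rewriting the 13 symbols of rypayyrypprpr one by one yields ayy pr ar ryp pr pr ayy pr ar ar ayy ar ayy; concatenated:

ayyprarrypprprayyprararayyarayy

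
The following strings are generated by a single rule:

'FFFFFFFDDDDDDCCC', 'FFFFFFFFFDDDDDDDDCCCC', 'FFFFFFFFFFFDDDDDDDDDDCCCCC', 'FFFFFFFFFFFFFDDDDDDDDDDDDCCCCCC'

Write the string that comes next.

FFFFFFFFFFFFFFFDDDDDDDDDDDDDDCCCCCCC

Reading off run lengths: F runs 7, 9, 11, 13; D runs 6, 8, 10, 12; C runs 3, 4, 5, 6 — each is linear in n, where the shown terms are n = 3, 4, 5, 6.
Setting n = 7 gives 15, 14, 7 characters in each block.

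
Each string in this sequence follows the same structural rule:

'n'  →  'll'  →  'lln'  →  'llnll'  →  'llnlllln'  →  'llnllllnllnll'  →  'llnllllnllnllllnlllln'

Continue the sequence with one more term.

llnllllnllnllllnllllnllnllllnllnll

This is a Fibonacci-style word recurrence s(k) = s(k−1)·s(k−2): e.g. ll·n = lln.
The next term joins llnllllnllnllllnlllln and llnllllnllnll.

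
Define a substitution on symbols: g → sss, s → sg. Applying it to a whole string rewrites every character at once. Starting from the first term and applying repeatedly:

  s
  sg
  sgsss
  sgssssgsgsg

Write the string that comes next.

sgssssgsgsgsgssssgssssgsss

Apply φ to sgssssgsgsg symbol by symbol: s→sg, g→sss, s→sg, s→sg, s→sg, s→sg, g→sss, s→sg, g→sss, s→sg, g→sss; joined: sg sss sg sg sg sg sss sg sss sg sss.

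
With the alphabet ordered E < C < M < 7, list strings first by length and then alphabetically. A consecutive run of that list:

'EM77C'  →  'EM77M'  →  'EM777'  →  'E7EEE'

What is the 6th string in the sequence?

E7EEM

Continuing the enumeration 2 steps past E7EEE: E7EEE → E7EEC → (answer).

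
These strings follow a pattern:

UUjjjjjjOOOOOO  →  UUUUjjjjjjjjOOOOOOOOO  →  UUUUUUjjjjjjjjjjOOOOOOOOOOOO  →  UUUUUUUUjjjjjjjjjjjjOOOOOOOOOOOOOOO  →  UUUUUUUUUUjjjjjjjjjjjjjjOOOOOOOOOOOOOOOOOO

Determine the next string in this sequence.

Each string has the form U^{2n-2} j^{2n+2} O^{3n}, where the shown terms are n = 2, 3, 4, 5, 6.
At n = 7 the blocks have lengths 12, 16, 21.

UUUUUUUUUUUUjjjjjjjjjjjjjjjjOOOOOOOOOOOOOOOOOOOOO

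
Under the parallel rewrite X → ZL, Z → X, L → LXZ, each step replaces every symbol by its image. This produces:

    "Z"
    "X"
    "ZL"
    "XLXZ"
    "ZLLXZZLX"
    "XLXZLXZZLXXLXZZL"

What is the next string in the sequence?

φ(XLXZLXZZLXXLXZZL) expands symbol-by-symbol to ZL LXZ ZL X LXZ ZL X X LXZ ZL ZL LXZ ZL X X LXZ; joining the 16 pieces gives the next term.

ZLLXZZLXLXZZLXXLXZZLZLLXZZLXXLXZ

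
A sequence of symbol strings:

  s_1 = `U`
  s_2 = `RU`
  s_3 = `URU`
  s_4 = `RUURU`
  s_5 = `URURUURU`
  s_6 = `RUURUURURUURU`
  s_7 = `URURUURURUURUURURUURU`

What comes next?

This is a Fibonacci-style word recurrence s(k) = s(k−2)·s(k−1): e.g. U·RU = URU.
So term 8 is RUURUURURUURU·URURUURURUURUURURUURU.

RUURUURURUURUURURUURURUURUURURUURU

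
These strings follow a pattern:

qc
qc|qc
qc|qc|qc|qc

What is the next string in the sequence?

Every step duplicates the string with '|' between the halves.
Doubling qc|qc|qc|qc with '|' between the halves:

qc|qc|qc|qc|qc|qc|qc|qc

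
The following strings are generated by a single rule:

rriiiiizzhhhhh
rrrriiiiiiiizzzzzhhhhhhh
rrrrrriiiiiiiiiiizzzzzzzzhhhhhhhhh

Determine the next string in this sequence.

rrrrrrrriiiiiiiiiiiiiizzzzzzzzzzzhhhhhhhhhhh

Each string has the form r^{2n} i^{3n+2} z^{3n-1} h^{2n+3} (n = 1, 2, …).
At n = 4 the blocks have lengths 8, 14, 11, 11.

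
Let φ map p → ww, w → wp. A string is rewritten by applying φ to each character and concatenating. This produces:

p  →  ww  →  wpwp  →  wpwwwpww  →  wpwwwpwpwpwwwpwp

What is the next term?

Replace each of the 16 characters of wpwwwpwpwpwwwpwp in place — wp ww wp wp wp ww wp ww wp ww wp wp wp ww wp ww — and concatenate.

wpwwwpwpwpwwwpwwwpwwwpwpwpwwwpww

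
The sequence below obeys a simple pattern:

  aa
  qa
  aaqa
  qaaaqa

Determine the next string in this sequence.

aaqaqaaaqa

This is a Fibonacci-style word recurrence s(k) = s(k−2)·s(k−1): e.g. aa·qa = aaqa.
Continuing: aaqa · qaaaqa gives term 5.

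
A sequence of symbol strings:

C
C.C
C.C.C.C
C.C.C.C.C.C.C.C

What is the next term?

s(k+1) = s(k)·.·s(k) — each term doubles the last with '.' between the halves.
Doubling C.C.C.C.C.C.C.C with '.' between the halves:

C.C.C.C.C.C.C.C.C.C.C.C.C.C.C.C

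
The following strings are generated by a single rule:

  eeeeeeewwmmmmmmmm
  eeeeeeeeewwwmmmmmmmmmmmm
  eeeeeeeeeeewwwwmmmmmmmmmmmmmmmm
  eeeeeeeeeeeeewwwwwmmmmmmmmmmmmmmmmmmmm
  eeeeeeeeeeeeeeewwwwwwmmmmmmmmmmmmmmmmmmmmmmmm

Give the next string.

eeeeeeeeeeeeeeeeewwwwwwwmmmmmmmmmmmmmmmmmmmmmmmmmmmm

Each string has the form e^{2n+3} w^{n} m^{4n}, where the shown terms are n = 2, 3, 4, 5, 6.
Setting n = 7 gives 17, 7, 28 characters in each block.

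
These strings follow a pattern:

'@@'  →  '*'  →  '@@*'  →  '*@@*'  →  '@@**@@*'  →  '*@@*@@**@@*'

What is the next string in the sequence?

This is a Fibonacci-style word recurrence s(k) = s(k−2)·s(k−1): e.g. @@·* = @@*.
The next term joins @@**@@* and *@@*@@**@@*.

@@**@@**@@*@@**@@*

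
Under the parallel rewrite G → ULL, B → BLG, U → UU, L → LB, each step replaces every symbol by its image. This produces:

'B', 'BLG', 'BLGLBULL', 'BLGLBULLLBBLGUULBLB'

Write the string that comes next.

BLGLBULLLBBLGUULBLBLBBLGBLGLBULLUUUULBBLGLBBLG

φ(BLGLBULLLBBLGUULBLB) expands symbol-by-symbol to BLG LB ULL LB BLG UU LB LB LB BLG BLG LB ULL UU UU LB BLG LB BLG; joining the 19 pieces gives the next term.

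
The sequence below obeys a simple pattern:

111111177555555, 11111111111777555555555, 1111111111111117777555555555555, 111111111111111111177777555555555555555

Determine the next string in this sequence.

The n-th term is 4n-1 1's then n 7's then 3n 5's, where the shown terms are n = 2, 3, 4, 5.
At n = 6 the blocks have lengths 23, 6, 18.

11111111111111111111111777777555555555555555555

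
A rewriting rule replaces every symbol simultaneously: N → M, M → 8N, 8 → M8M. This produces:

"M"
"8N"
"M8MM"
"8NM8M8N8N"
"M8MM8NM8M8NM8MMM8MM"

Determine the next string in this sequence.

8NM8M8N8NM8MM8NM8M8NM8MM8NM8M8N8N8NM8M8N8N

Applying the rule to each of the 19 symbols of M8MM8NM8M8NM8MMM8MM gives the pieces 8N M8M 8N 8N M8M M 8N M8M 8N M8M M 8N M8M 8N 8N 8N M8M 8N 8N, which concatenate to the answer.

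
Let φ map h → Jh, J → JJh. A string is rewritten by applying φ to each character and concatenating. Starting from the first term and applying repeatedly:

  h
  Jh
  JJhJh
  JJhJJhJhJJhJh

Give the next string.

Applying the rule to each of the 13 symbols of JJhJJhJhJJhJh gives the pieces JJh JJh Jh JJh JJh Jh JJh Jh JJh JJh Jh JJh Jh, which concatenate to the answer.

JJhJJhJhJJhJJhJhJJhJhJJhJJhJhJJhJh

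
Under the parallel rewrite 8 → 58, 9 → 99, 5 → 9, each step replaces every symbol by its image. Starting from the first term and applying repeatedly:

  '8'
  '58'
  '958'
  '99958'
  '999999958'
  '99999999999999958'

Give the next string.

φ(99999999999999958) expands symbol-by-symbol to 99 99 99 99 99 99 99 99 99 99 99 99 99 99 99 9 58; joining the 17 pieces gives the next term.

999999999999999999999999999999958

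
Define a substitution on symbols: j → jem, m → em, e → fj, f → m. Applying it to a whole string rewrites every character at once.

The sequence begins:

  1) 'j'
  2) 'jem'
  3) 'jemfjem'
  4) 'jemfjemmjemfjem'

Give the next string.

Rewriting the 15 symbols of jemfjemmjemfjem one by one yields jem fj em m jem fj em em jem fj em m jem fj em; concatenated:

jemfjemmjemfjememjemfjemmjemfjem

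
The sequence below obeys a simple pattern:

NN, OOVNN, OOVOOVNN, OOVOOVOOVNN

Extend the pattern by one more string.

OOVOOVOOVOOVNN

Every step adds OOV at the front: s(k+1) = OOV·s(k).
One more step from OOVOOVOOVNN gives the answer.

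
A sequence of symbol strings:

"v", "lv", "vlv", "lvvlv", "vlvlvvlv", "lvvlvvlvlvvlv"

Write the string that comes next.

vlvlvvlvlvvlvvlvlvvlv

From term 3 onward, concatenate the second-to-last term with the last: v·lv = vlv, lv·vlv = lvvlv, …
So term 7 is vlvlvvlv·lvvlvvlvlvvlv.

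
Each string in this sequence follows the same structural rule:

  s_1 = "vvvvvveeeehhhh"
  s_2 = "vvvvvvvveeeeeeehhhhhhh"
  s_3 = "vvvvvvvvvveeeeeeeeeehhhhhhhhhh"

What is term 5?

The n-th term is 2n+2 v's then 3n-2 e's then 3n-2 h's, where the shown terms are n = 2, 3, 4.
At n = 6 the blocks have lengths 14, 16, 16.

vvvvvvvvvvvvvveeeeeeeeeeeeeeeehhhhhhhhhhhhhhhh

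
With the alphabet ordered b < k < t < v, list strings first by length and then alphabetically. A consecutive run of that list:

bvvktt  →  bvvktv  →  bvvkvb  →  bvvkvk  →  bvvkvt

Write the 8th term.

bvvtbk

Continuing the enumeration 3 steps past bvvkvt: bvvkvt → bvvkvv → bvvtbb → (answer).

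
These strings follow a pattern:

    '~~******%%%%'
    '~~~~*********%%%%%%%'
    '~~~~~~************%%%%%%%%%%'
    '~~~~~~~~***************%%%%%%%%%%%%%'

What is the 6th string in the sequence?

~~~~~~~~~~~~*********************%%%%%%%%%%%%%%%%%%%

Each string has the form ~^{2n-2} *^{3n} %^{3n-2}, where the shown terms are n = 2, 3, 4, 5.
At n = 7 the blocks have lengths 12, 21, 19.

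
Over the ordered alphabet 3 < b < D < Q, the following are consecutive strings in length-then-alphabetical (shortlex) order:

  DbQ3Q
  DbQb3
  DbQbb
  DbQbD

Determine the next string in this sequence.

DbQbQ

Find the rightmost character of DbQbD below Q, bump it to the next letter, and reset everything to its right to 3.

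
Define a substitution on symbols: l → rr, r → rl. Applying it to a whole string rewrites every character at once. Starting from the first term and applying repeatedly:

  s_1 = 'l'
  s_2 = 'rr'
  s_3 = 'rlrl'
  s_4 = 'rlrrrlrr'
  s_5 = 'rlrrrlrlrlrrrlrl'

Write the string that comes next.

rlrrrlrlrlrrrlrrrlrrrlrlrlrrrlrr

φ(rlrrrlrlrlrrrlrl) expands symbol-by-symbol to rl rr rl rl rl rr rl rr rl rr rl rl rl rr rl rr; joining the 16 pieces gives the next term.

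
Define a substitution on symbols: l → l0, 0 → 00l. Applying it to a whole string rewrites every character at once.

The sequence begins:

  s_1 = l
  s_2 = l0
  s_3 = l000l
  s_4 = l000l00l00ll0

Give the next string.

Replace each of the 13 characters of l000l00l00ll0 in place — l0 00l 00l 00l l0 00l 00l l0 00l 00l l0 l0 00l — and concatenate.

l000l00l00ll000l00ll000l00ll0l000l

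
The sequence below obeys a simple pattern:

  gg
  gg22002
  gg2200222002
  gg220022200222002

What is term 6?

gg2200222002220022200222002

The strings grow by a fixed suffix 22002 each time.
From gg220022200222002, 2 further steps: gg220022200222002 → gg22002220022200222002 → (answer).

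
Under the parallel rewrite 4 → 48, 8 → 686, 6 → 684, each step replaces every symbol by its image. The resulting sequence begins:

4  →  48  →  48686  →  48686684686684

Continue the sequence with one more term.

Rewriting the 14 symbols of 48686684686684 one by one yields 48 686 684 686 684 684 686 48 684 686 684 684 686 48; concatenated:

486866846866846846864868468668468468648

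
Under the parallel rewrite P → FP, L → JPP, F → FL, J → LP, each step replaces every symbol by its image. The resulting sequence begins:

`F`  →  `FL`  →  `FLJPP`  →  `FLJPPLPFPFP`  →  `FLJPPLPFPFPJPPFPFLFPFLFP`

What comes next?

Applying the rule to each of the 24 symbols of FLJPPLPFPFPJPPFPFLFPFLFP gives the pieces FL JPP LP FP FP JPP FP FL FP FL FP LP FP FP FL FP FL JPP FL FP FL JPP FL FP, which concatenate to the answer.

FLJPPLPFPFPJPPFPFLFPFLFPLPFPFPFLFPFLJPPFLFPFLJPPFLFP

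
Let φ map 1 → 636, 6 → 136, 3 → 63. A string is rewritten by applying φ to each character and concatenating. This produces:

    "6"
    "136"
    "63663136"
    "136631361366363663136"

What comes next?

6366313613663636631366366313613663136631361366363663136

φ(136631361366363663136) expands symbol-by-symbol to 636 63 136 136 63 636 63 136 636 63 136 136 63 136 63 136 136 63 636 63 136; joining the 21 pieces gives the next term.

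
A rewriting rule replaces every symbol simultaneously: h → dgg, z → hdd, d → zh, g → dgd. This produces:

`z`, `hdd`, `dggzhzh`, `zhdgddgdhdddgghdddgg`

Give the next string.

Rewriting the 20 symbols of zhdgddgdhdddgghdddgg one by one yields hdd dgg zh dgd zh zh dgd zh dgg zh zh zh dgd dgd dgg zh zh zh dgd dgd; concatenated:

hdddggzhdgdzhzhdgdzhdggzhzhzhdgddgddggzhzhzhdgddgd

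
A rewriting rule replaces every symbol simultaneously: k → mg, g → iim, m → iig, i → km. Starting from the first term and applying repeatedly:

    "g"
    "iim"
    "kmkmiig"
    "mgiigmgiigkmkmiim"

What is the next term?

iigiimkmkmiimiigiimkmkmiimmgiigmgiigkmkmiig

Replace each of the 17 characters of mgiigmgiigkmkmiim in place — iig iim km km iim iig iim km km iim mg iig mg iig km km iig — and concatenate.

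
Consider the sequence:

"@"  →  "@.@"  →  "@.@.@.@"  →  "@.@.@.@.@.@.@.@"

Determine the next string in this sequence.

@.@.@.@.@.@.@.@.@.@.@.@.@.@.@.@

s(k+1) = s(k)·.·s(k) — each term doubles the last with '.' between the halves.
So the next term is two copies of @.@.@.@.@.@.@.@ with '.' between the halves.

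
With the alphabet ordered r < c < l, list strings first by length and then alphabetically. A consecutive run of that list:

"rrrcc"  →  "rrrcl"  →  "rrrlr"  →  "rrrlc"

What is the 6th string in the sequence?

rrcrr

Stepping forward 2 times from rrrlc: rrrlc → rrrll, then the target.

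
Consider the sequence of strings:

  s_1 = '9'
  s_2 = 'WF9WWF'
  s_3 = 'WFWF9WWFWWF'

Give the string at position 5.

Every step adds WF to the front and WWF to the end of the previous string.
From WFWF9WWFWWF, 2 further steps: WFWF9WWFWWF → WFWFWF9WWFWWFWWF → (answer).

WFWFWFWF9WWFWWFWWFWWF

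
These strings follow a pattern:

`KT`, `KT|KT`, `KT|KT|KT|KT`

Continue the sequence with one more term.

Every step duplicates the string with '|' between the halves.
One more doubling of KT|KT|KT|KT gives the answer.

KT|KT|KT|KT|KT|KT|KT|KT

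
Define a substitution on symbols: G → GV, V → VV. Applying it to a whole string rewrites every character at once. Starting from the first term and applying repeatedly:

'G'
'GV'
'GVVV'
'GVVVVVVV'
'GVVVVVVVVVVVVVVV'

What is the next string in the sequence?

φ(GVVVVVVVVVVVVVVV) expands symbol-by-symbol to GV VV VV VV VV VV VV VV VV VV VV VV VV VV VV VV; joining the 16 pieces gives the next term.

GVVVVVVVVVVVVVVVVVVVVVVVVVVVVVVV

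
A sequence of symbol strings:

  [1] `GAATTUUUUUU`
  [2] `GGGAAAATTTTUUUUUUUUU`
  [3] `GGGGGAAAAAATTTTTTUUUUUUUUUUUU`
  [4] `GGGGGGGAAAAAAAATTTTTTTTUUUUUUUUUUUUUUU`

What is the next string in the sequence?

GGGGGGGGGAAAAAAAAAATTTTTTTTTTUUUUUUUUUUUUUUUUUU

Reading off run lengths: G runs 1, 3, 5, 7; A runs 2, 4, 6, 8; T runs 2, 4, 6, 8; U runs 6, 9, 12, 15 — each is linear in n (n = 1, 2, …).
At n = 5 the blocks have lengths 9, 10, 10, 18.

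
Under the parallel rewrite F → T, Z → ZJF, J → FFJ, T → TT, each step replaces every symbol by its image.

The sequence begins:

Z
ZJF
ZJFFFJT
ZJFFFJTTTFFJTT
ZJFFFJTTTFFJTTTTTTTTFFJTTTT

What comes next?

Rewriting the 27 symbols of ZJFFFJTTTFFJTTTTTTTTFFJTTTT one by one yields ZJF FFJ T T T FFJ TT TT TT T T FFJ TT TT TT TT TT TT TT TT T T FFJ TT TT TT TT; concatenated:

ZJFFFJTTTFFJTTTTTTTTFFJTTTTTTTTTTTTTTTTTTFFJTTTTTTTT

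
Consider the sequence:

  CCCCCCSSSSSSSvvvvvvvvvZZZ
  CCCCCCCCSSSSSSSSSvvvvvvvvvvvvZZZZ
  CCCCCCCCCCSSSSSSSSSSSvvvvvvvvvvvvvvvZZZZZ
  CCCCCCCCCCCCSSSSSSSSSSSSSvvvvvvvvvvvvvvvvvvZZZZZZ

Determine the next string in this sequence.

CCCCCCCCCCCCCCSSSSSSSSSSSSSSSvvvvvvvvvvvvvvvvvvvvvZZZZZZZ

The n-th term is 2n C's then 2n+1 S's then 3n v's then n Z's, where the shown terms are n = 3, 4, 5, 6.
For the next term, n = 7, so the run lengths are 14, 15, 21, 7.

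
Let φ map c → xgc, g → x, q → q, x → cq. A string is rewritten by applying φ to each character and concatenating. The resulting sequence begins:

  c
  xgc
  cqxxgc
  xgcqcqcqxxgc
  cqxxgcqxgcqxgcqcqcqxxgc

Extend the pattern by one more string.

xgcqcqcqxxgcqcqxxgcqcqxxgcqxgcqxgcqcqcqxxgc

Applying the rule to each of the 23 symbols of cqxxgcqxgcqxgcqcqcqxxgc gives the pieces xgc q cq cq x xgc q cq x xgc q cq x xgc q xgc q xgc q cq cq x xgc, which concatenate to the answer.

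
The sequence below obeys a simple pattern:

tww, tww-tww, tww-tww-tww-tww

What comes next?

Every step duplicates the string with '-' between the halves.
One more doubling of tww-tww-tww-tww gives the answer.

tww-tww-tww-tww-tww-tww-tww-tww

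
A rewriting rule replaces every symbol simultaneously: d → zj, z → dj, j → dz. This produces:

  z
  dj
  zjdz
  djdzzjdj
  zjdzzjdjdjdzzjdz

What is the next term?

djdzzjdjdjdzzjdzzjdzzjdjdjdzzjdj

Replace each of the 16 characters of zjdzzjdjdjdzzjdz in place — dj dz zj dj dj dz zj dz zj dz zj dj dj dz zj dj — and concatenate.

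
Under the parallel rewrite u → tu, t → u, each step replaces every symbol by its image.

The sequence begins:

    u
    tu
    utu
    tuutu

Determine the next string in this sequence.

ututuutu

Rewriting each symbol of tuutu: t→u, u→tu, u→tu, t→u, u→tu, which concatenates to u tu tu u tu.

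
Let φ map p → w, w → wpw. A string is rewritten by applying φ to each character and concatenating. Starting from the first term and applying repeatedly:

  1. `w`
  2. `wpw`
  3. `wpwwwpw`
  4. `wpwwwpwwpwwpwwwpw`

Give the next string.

wpwwwpwwpwwpwwwpwwpwwwpwwpwwwpwwpwwpwwwpw

Replace each of the 17 characters of wpwwwpwwpwwpwwwpw in place — wpw w wpw wpw wpw w wpw wpw w wpw wpw w wpw wpw wpw w wpw — and concatenate.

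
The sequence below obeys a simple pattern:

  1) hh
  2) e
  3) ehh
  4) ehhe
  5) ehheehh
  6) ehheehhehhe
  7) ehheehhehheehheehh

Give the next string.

ehheehhehheehheehhehheehhehhe

This is a Fibonacci-style word recurrence s(k) = s(k−1)·s(k−2): e.g. e·hh = ehh.
The next term joins ehheehhehheehheehh and ehheehhehhe.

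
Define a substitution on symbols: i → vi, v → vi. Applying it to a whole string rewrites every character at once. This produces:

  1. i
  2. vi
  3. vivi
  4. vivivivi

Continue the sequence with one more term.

Expanding vivivivi: v→vi, i→vi, v→vi, i→vi, v→vi, i→vi, v→vi, i→vi. Concatenated: vi vi vi vi vi vi vi vi.

vivivivivivivivi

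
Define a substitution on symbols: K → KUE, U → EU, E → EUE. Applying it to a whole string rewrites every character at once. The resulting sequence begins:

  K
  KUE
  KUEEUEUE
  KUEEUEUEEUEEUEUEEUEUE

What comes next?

Applying the rule to each of the 21 symbols of KUEEUEUEEUEEUEUEEUEUE gives the pieces KUE EU EUE EUE EU EUE EU EUE EUE EU EUE EUE EU EUE EU EUE EUE EU EUE EU EUE, which concatenate to the answer.

KUEEUEUEEUEEUEUEEUEUEEUEEUEUEEUEEUEUEEUEUEEUEEUEUEEUEUE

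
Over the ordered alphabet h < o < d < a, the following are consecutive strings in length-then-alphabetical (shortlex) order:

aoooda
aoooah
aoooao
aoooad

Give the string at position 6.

Advancing 2 positions from aoooad through aoooad → aoooaa reaches term 6.

aoodhh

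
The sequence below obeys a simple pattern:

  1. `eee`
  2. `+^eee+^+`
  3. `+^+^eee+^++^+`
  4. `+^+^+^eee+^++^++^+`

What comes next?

Each term wraps the previous one in +^ on the left and +^+ on the right.
So the next term is +^·+^+^+^eee+^++^++^+·+^+.

+^+^+^+^eee+^++^++^++^+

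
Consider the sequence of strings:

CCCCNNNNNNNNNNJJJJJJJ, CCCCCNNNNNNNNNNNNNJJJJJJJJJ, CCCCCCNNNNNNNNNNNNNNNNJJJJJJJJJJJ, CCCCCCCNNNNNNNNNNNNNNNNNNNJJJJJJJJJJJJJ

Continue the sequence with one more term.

Each string has the form C^{n+1} N^{3n+1} J^{2n+1}, where the shown terms are n = 3, 4, 5, 6.
Setting n = 7 gives 8, 22, 15 characters in each block.

CCCCCCCCNNNNNNNNNNNNNNNNNNNNNNJJJJJJJJJJJJJJJ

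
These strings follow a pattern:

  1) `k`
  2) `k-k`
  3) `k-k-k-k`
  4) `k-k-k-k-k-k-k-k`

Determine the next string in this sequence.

s(k+1) = s(k)·-·s(k) — each term doubles the last with '-' between the halves.
Doubling k-k-k-k-k-k-k-k with '-' between the halves:

k-k-k-k-k-k-k-k-k-k-k-k-k-k-k-k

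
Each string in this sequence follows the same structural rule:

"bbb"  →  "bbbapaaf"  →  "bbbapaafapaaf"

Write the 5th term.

bbbapaafapaafapaafapaaf

Each term is the previous one with apaaf appended.
From bbbapaafapaaf, 2 further steps: bbbapaafapaaf → bbbapaafapaafapaaf → (answer).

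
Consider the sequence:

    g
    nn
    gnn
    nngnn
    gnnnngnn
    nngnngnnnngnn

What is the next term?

From term 3 onward, concatenate the second-to-last term with the last: g·nn = gnn, nn·gnn = nngnn, …
So term 7 is gnnnngnn·nngnngnnnngnn.

gnnnngnnnngnngnnnngnn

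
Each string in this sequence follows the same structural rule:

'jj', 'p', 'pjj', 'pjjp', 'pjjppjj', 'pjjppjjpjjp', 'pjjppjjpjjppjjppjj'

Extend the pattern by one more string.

From term 3 onward, concatenate the last term with the second-to-last: p·jj = pjj, pjj·p = pjjp, …
Continuing: pjjppjjpjjppjjppjj · pjjppjjpjjp gives term 8.

pjjppjjpjjppjjppjjpjjppjjpjjp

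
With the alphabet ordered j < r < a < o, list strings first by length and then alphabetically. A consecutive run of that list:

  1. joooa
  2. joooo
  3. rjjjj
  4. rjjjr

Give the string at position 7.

rjjrj

Stepping forward 3 times from rjjjr: rjjjr → rjjja → rjjjo, then the target.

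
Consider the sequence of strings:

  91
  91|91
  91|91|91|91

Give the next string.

s(k+1) = s(k)·|·s(k) — each term doubles the last with '|' between the halves.
Doubling 91|91|91|91 with '|' between the halves:

91|91|91|91|91|91|91|91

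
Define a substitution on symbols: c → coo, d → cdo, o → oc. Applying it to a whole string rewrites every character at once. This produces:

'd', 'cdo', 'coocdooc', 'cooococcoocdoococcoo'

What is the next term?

φ(cooococcoocdoococcoo) expands symbol-by-symbol to coo oc oc oc coo oc coo coo oc oc coo cdo oc oc coo oc coo coo oc oc; joining the 20 pieces gives the next term.

cooocococcoooccoocooococcoocdoococcoooccoocooococ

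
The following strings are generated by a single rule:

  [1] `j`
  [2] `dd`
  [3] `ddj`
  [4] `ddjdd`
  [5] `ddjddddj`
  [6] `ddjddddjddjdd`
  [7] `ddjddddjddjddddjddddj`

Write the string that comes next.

ddjddddjddjddddjddddjddjddddjddjdd

From term 3 onward, concatenate the last term with the second-to-last: dd·j = ddj, ddj·dd = ddjdd, …
The next term joins ddjddddjddjddddjddddj and ddjddddjddjdd.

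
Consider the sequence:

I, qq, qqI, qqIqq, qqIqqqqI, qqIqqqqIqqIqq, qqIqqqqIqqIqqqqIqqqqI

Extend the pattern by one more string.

qqIqqqqIqqIqqqqIqqqqIqqIqqqqIqqIqq

From term 3 onward, concatenate the last term with the second-to-last: qq·I = qqI, qqI·qq = qqIqq, …
Continuing: qqIqqqqIqqIqqqqIqqqqI · qqIqqqqIqqIqq gives term 8.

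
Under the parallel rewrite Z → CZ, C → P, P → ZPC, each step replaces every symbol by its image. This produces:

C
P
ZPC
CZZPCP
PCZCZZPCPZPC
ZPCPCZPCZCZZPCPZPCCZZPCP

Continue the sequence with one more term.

CZZPCPZPCPCZZPCPCZPCZCZZPCPZPCCZZPCPPCZCZZPCPZPC

Replace each of the 24 characters of ZPCPCZPCZCZZPCPZPCCZZPCP in place — CZ ZPC P ZPC P CZ ZPC P CZ P CZ CZ ZPC P ZPC CZ ZPC P P CZ CZ ZPC P ZPC — and concatenate.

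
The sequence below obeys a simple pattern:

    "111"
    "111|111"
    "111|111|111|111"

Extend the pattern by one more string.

111|111|111|111|111|111|111|111

Each string is two copies of the previous one joined by '|'.
One more doubling of 111|111|111|111 gives the answer.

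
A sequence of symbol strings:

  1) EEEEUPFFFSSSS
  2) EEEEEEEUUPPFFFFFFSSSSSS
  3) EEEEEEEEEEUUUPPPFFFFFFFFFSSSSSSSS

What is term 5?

Term n consists of 3n+1 E's, followed by n U's, followed by n P's, followed by 3n F's, followed by 2n+2 S's (n = 1, 2, …).
For term 5, n = 5, so the run lengths are 16, 5, 5, 15, 12.

EEEEEEEEEEEEEEEEUUUUUPPPPPFFFFFFFFFFFFFFFSSSSSSSSSSSS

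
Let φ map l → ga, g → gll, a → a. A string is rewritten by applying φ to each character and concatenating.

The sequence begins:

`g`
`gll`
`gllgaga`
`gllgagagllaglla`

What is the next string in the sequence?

gllgagagllagllagllgagaagllgagaa

Applying the rule to each of the 15 symbols of gllgagagllaglla gives the pieces gll ga ga gll a gll a gll ga ga a gll ga ga a, which concatenate to the answer.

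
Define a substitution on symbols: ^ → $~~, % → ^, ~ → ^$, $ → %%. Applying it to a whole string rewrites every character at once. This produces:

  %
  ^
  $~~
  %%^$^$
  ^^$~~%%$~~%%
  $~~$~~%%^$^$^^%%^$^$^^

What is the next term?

%%^$^$%%^$^$^^$~~%%$~~%%$~~$~~^^$~~%%$~~%%$~~$~~

φ($~~$~~%%^$^$^^%%^$^$^^) expands symbol-by-symbol to %% ^$ ^$ %% ^$ ^$ ^ ^ $~~ %% $~~ %% $~~ $~~ ^ ^ $~~ %% $~~ %% $~~ $~~; joining the 22 pieces gives the next term.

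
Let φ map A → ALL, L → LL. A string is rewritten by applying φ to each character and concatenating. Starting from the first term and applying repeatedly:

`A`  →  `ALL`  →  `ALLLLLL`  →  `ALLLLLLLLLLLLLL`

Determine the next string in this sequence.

ALLLLLLLLLLLLLLLLLLLLLLLLLLLLLL

Replace each of the 15 characters of ALLLLLLLLLLLLLL in place — ALL LL LL LL LL LL LL LL LL LL LL LL LL LL LL — and concatenate.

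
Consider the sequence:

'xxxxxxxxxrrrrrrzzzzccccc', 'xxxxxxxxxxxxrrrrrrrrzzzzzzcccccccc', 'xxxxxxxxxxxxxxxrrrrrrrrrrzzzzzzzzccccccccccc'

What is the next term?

Term n consists of 3n+3 x's, followed by 2n+2 r's, followed by 2n z's, followed by 3n-1 c's, where the shown terms are n = 2, 3, 4.
Setting n = 5 gives 18, 12, 10, 14 characters in each block.

xxxxxxxxxxxxxxxxxxrrrrrrrrrrrrzzzzzzzzzzcccccccccccccc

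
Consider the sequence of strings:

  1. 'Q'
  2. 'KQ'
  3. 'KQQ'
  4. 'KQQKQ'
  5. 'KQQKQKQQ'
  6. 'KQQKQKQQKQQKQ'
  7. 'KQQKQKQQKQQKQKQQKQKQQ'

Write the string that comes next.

From term 3 onward, concatenate the last term with the second-to-last: KQ·Q = KQQ, KQQ·KQ = KQQKQ, …
Continuing: KQQKQKQQKQQKQKQQKQKQQ · KQQKQKQQKQQKQ gives term 8.

KQQKQKQQKQQKQKQQKQKQQKQQKQKQQKQQKQ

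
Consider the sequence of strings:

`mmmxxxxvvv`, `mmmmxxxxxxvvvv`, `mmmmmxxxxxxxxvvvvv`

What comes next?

mmmmmmxxxxxxxxxxvvvvvv

Each string has the form m^{n+1} x^{2n} v^{n+1}, where the shown terms are n = 2, 3, 4.
Setting n = 5 gives 6, 10, 6 characters in each block.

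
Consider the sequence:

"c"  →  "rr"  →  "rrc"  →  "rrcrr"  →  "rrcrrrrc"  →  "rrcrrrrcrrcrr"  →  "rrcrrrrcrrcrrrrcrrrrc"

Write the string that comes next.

rrcrrrrcrrcrrrrcrrrrcrrcrrrrcrrcrr

From term 3 onward, concatenate the last term with the second-to-last: rr·c = rrc, rrc·rr = rrcrr, …
So term 8 is rrcrrrrcrrcrrrrcrrrrc·rrcrrrrcrrcrr.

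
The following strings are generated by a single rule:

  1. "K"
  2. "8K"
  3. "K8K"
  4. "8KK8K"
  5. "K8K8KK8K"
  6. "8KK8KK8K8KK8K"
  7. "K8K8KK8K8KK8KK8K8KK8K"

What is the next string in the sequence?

Each term (from the third on) is the two preceding terms concatenated in order: term 3 = K·8K = K8K.
Continuing: 8KK8KK8K8KK8K · K8K8KK8K8KK8KK8K8KK8K gives term 8.

8KK8KK8K8KK8KK8K8KK8K8KK8KK8K8KK8K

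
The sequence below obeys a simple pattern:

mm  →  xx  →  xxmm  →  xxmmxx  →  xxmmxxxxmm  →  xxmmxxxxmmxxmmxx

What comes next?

xxmmxxxxmmxxmmxxxxmmxxxxmm

Each term (from the third on) is the previous term followed by the one before it: term 3 = xx·mm = xxmm.
So term 7 is xxmmxxxxmmxxmmxx·xxmmxxxxmm.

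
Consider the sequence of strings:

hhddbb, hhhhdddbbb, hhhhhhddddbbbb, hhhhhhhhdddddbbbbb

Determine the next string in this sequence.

hhhhhhhhhhddddddbbbbbb

The n-th term is 2n h's then n+1 d's then n+1 b's (n = 1, 2, …).
At n = 5 the blocks have lengths 10, 6, 6.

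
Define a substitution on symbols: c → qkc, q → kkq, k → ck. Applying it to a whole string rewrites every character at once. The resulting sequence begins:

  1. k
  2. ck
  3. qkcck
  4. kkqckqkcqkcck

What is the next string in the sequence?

Rewriting the 13 symbols of kkqckqkcqkcck one by one yields ck ck kkq qkc ck kkq ck qkc kkq ck qkc qkc ck; concatenated:

ckckkkqqkcckkkqckqkckkqckqkcqkcck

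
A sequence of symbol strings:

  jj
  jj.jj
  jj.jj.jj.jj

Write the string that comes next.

Each string is two copies of the previous one joined by '.'.
Doubling jj.jj.jj.jj with '.' between the halves:

jj.jj.jj.jj.jj.jj.jj.jj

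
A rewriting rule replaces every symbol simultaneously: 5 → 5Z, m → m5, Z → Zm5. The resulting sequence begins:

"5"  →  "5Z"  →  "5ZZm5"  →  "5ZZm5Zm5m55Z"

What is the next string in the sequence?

Expanding 5ZZm5Zm5m55Z: 5→5Z, Z→Zm5, Z→Zm5, m→m5, 5→5Z, Z→Zm5, m→m5, 5→5Z, m→m5, 5→5Z, 5→5Z, Z→Zm5. Concatenated: 5Z Zm5 Zm5 m5 5Z Zm5 m5 5Z m5 5Z 5Z Zm5.

5ZZm5Zm5m55ZZm5m55Zm55Z5ZZm5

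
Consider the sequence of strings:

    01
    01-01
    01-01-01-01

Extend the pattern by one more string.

Every step duplicates the string with '-' between the halves.
One more doubling of 01-01-01-01 gives the answer.

01-01-01-01-01-01-01-01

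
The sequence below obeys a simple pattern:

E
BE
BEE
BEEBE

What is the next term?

BEEBEBEE

From term 3 onward, concatenate the last term with the second-to-last: BE·E = BEE, BEE·BE = BEEBE, …
So term 5 is BEEBE·BEE.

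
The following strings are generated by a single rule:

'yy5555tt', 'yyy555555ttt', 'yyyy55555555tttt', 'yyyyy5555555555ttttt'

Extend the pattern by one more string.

Reading off run lengths: y runs 2, 3, 4, 5; 5 runs 4, 6, 8, 10; t runs 2, 3, 4, 5 — each is linear in n, where the shown terms are n = 2, 3, 4, 5.
For the next term, n = 6, so the run lengths are 6, 12, 6.

yyyyyy555555555555tttttt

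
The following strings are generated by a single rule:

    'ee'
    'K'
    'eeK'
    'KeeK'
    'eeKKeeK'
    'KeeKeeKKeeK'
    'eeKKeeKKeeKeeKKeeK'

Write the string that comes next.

KeeKeeKKeeKeeKKeeKKeeKeeKKeeK

Each term (from the third on) is the two preceding terms concatenated in order: term 3 = ee·K = eeK.
So term 8 is KeeKeeKKeeK·eeKKeeKKeeKeeKKeeK.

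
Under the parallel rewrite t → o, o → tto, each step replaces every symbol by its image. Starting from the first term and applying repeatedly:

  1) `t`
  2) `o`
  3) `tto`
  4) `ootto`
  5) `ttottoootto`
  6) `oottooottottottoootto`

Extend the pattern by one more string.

Rewriting the 21 symbols of oottooottottottoootto one by one yields tto tto o o tto tto tto o o tto o o tto o o tto tto tto o o tto; concatenated:

ttottooottottottooottooottooottottottoootto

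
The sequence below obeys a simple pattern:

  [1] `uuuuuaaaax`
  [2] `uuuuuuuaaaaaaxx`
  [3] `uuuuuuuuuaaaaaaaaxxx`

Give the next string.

uuuuuuuuuuuaaaaaaaaaaxxxx

Reading off run lengths: u runs 5, 7, 9; a runs 4, 6, 8; x runs 1, 2, 3 — each is linear in n, where the shown terms are n = 2, 3, 4.
At n = 5 the blocks have lengths 11, 10, 4.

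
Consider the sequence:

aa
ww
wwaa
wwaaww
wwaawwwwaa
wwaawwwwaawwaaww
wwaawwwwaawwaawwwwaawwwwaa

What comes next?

wwaawwwwaawwaawwwwaawwwwaawwaawwwwaawwaaww

Each term (from the third on) is the previous term followed by the one before it: term 3 = ww·aa = wwaa.
The next term joins wwaawwwwaawwaawwwwaawwwwaa and wwaawwwwaawwaaww.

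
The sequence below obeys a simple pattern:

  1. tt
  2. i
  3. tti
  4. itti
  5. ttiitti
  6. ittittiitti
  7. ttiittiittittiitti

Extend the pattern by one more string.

This is a Fibonacci-style word recurrence s(k) = s(k−2)·s(k−1): e.g. tt·i = tti.
So term 8 is ittittiitti·ttiittiittittiitti.

ittittiittittiittiittittiitti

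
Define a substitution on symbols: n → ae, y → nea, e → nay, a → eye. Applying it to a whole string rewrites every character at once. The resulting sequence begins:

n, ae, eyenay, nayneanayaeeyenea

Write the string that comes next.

Rewriting the 17 symbols of nayneanayaeeyenea one by one yields ae eye nea ae nay eye ae eye nea eye nay nay nea nay ae nay eye; concatenated:

aeeyeneaaenayeyeaeeyeneaeyenaynayneanayaenayeye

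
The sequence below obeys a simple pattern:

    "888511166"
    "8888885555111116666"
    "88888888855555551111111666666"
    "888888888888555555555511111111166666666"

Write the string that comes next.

Reading off run lengths: 8 runs 3, 6, 9, 12; 5 runs 1, 4, 7, 10; 1 runs 3, 5, 7, 9; 6 runs 2, 4, 6, 8 — each is linear in n (n = 1, 2, …).
Setting n = 5 gives 15, 13, 11, 10 characters in each block.

8888888888888885555555555555111111111116666666666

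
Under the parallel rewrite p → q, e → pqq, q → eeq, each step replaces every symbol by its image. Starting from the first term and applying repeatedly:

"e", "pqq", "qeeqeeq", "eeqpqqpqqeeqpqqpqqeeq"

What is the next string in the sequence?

pqqpqqeeqqeeqeeqqeeqeeqpqqpqqeeqqeeqeeqqeeqeeqpqqpqqeeq

φ(eeqpqqpqqeeqpqqpqqeeq) expands symbol-by-symbol to pqq pqq eeq q eeq eeq q eeq eeq pqq pqq eeq q eeq eeq q eeq eeq pqq pqq eeq; joining the 21 pieces gives the next term.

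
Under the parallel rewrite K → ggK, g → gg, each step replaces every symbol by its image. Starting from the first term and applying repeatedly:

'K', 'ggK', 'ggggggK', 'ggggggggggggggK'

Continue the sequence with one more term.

ggggggggggggggggggggggggggggggK

φ(ggggggggggggggK) expands symbol-by-symbol to gg gg gg gg gg gg gg gg gg gg gg gg gg gg ggK; joining the 15 pieces gives the next term.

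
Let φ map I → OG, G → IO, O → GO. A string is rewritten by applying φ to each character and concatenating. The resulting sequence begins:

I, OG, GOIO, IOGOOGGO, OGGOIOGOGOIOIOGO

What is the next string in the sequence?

Rewriting the 16 symbols of OGGOIOGOGOIOIOGO one by one yields GO IO IO GO OG GO IO GO IO GO OG GO OG GO IO GO; concatenated:

GOIOIOGOOGGOIOGOIOGOOGGOOGGOIOGO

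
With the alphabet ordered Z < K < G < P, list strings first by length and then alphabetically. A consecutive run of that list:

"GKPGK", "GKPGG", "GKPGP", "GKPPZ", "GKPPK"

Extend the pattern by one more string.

Find the rightmost character of GKPPK below P, bump it to the next letter, and reset everything to its right to Z.

GKPPG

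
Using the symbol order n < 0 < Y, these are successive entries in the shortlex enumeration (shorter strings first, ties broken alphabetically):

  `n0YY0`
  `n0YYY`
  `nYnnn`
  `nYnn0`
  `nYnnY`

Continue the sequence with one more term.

nYn0n

Treat nYnnY as a base-3 numeral over the given alphabet and add one, carrying through any trailing Y's.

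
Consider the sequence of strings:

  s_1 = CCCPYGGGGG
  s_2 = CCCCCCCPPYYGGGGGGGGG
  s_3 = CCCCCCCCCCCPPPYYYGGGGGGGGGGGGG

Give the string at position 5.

CCCCCCCCCCCCCCCCCCCPPPPPYYYYYGGGGGGGGGGGGGGGGGGGGG

Term n consists of 4n-1 C's, followed by n P's, followed by n Y's, followed by 4n+1 G's (n = 1, 2, …).
For term 5, n = 5, so the run lengths are 19, 5, 5, 21.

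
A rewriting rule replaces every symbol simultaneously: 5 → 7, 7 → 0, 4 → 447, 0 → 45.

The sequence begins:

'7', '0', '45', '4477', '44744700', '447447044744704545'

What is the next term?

Applying the rule to each of the 18 symbols of 447447044744704545 gives the pieces 447 447 0 447 447 0 45 447 447 0 447 447 0 45 447 7 447 7, which concatenate to the answer.

4474470447447045447447044744704544774477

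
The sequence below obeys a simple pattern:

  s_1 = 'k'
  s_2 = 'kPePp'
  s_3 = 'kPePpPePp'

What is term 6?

Every step adds PePp to the end: s(k+1) = s(k)·PePp.
From kPePpPePp, 3 further steps: kPePpPePp → kPePpPePpPePp → kPePpPePpPePpPePp → (answer).

kPePpPePpPePpPePpPePp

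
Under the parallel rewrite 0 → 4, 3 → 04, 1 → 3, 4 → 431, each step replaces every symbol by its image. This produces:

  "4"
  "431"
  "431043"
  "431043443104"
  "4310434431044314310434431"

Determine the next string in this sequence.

Replace each of the 25 characters of 4310434431044314310434431 in place — 431 04 3 4 431 04 431 431 04 3 4 431 431 04 3 431 04 3 4 431 04 431 431 04 3 — and concatenate.

4310434431044314310434431431043431043443104431431043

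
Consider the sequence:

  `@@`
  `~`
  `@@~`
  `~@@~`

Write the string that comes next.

@@~~@@~

This is a Fibonacci-style word recurrence s(k) = s(k−2)·s(k−1): e.g. @@·~ = @@~.
The next term joins @@~ and ~@@~.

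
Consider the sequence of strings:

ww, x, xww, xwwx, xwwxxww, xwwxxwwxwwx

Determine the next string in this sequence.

From term 3 onward, concatenate the last term with the second-to-last: x·ww = xww, xww·x = xwwx, …
Continuing: xwwxxwwxwwx · xwwxxww gives term 7.

xwwxxwwxwwxxwwxxww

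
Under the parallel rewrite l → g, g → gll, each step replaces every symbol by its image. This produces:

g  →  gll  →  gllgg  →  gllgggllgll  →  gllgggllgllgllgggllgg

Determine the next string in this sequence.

Replace each of the 21 characters of gllgggllgllgllgggllgg in place — gll g g gll gll gll g g gll g g gll g g gll gll gll g g gll gll — and concatenate.

gllgggllgllgllgggllgggllgggllgllgllgggllgll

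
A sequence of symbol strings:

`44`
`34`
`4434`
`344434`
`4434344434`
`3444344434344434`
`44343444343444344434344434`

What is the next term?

Each term (from the third on) is the two preceding terms concatenated in order: term 3 = 44·34 = 4434.
The next term joins 3444344434344434 and 44343444343444344434344434.

344434443434443444343444343444344434344434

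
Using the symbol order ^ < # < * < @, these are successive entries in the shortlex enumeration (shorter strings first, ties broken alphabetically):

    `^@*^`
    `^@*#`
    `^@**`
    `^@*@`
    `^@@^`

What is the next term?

^@@#

Find the rightmost character of ^@@^ below @, bump it to the next letter, and reset everything to its right to ^.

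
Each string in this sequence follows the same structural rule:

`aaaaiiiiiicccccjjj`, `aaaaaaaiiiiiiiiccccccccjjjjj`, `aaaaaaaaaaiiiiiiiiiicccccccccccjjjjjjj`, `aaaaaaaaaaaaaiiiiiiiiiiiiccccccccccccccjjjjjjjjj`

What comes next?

The n-th term is 3n-2 a's then 2n+2 i's then 3n-1 c's then 2n-1 j's, where the shown terms are n = 2, 3, 4, 5.
Setting n = 6 gives 16, 14, 17, 11 characters in each block.

aaaaaaaaaaaaaaaaiiiiiiiiiiiiiicccccccccccccccccjjjjjjjjjjj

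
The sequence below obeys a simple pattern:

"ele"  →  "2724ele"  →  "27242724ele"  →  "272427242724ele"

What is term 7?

The strings grow by a fixed prefix 2724 each time.
From 272427242724ele, 3 further steps: 272427242724ele → 2724272427242724ele → 27242724272427242724ele → (answer).

272427242724272427242724ele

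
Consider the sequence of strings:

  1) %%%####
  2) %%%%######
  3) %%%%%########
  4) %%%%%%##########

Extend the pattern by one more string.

Each string has the form %^{n+1} #^{2n}, where the shown terms are n = 2, 3, 4, 5.
For the next term, n = 6, so the run lengths are 7, 12.

%%%%%%%############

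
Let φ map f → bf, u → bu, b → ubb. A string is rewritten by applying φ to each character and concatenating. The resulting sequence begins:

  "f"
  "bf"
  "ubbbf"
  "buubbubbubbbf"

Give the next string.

Replace each of the 13 characters of buubbubbubbbf in place — ubb bu bu ubb ubb bu ubb ubb bu ubb ubb ubb bf — and concatenate.

ubbbubuubbubbbuubbubbbuubbubbubbbf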